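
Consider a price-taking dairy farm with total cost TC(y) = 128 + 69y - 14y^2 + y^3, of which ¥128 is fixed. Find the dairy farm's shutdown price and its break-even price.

Shutdown price = ¥20; break-even price = ¥37

Shutdown price = min AVC. AVC = 69 - 14y + y^2, with vertex at y = 7 and minimum ¥20.
ATC = 128/y + 69 - 14y + y^2. Setting dATC/dy = −128/y^2 − 14 + 2y = 0 gives y = 8 (since 2·8^3 − 14·8^2 = 128).
min ATC = 128/8 + 69 − 14·8 + 8^2 = ¥37. That is the break-even price.
For ¥20 ≤ P < ¥37 the firm produces at a loss; below ¥20 it shuts down.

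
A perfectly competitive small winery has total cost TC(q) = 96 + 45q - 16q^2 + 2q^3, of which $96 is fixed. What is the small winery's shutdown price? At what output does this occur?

Short-run supply begins at min AVC. From VC = 45q - 16q^2 + 2q^3, AVC = 45 - 16q + 2q^2.
At the minimum of AVC, MC = AVC. MC = 45 - 32q + 6q^2; setting MC = AVC gives 4q^2 - 16q = 0, so q = 4. min AVC = 13.
For P < $13 the firm produces nothing.

$13 per unit, at q = 4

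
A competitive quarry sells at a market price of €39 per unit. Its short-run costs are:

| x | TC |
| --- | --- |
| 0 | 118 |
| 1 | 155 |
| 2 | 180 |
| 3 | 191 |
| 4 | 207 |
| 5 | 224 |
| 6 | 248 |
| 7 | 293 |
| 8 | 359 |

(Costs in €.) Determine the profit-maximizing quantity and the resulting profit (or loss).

x = 6; profit = -€14

Tabulate TR − TC: x=0: -118; x=1: -116; x=2: -102; x=3: -74; x=4: -51; x=5: -29; x=6: -14; x=7: -20; x=8: -47.
Profit is maximized at x = 6. AVC there is 130/6 = €21.67 ≤ P, so producing beats shutting down (which would give -€118).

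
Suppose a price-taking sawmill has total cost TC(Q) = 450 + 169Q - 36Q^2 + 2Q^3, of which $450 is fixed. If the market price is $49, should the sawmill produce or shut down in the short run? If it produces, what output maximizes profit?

Variable cost is VC = 169Q - 36Q^2 + 2Q^3, so AVC = VC/Q = 169 - 36Q + 2Q^2 and MC = dTC/dQ = 169 - 72Q + 6Q^2.
AVC hits its minimum where MC = AVC, at Q = 9, giving min AVC = 169 - 36·9 + 2·9^2 = $7.
Since P = $49 ≥ min AVC = $7, price covers variable cost and the firm should produce.
Solving P = MC: 120 - 72Q + 6Q^2 = 0 ⇒ Q = 2 or 10. On the upward-sloping branch, Q* = 10.
Check: AVC at Q = 10 is $9 ≤ P, so revenue covers variable cost.
Profit = P·Q − TC = 49·10 − 540 = -$50, a loss, but smaller than the $450 fixed cost the firm would lose by shutting down.

Produce at Q = 10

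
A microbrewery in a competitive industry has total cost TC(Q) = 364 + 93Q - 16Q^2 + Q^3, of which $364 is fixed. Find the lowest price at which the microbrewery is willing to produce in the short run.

$29 per unit

The shutdown price is the minimum of AVC. VC = 93Q - 16Q^2 + Q^3, so AVC = 93 - 16Q + Q^2.
At the minimum of AVC, MC = AVC. MC = 93 - 32Q + 3Q^2; setting MC = AVC gives 2Q^2 - 16Q = 0, so Q = 8. min AVC = 29.
The firm shuts down for any P below $29.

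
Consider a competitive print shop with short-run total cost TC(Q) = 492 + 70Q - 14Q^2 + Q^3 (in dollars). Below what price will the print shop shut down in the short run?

$21 per unit

The shutdown price is the minimum of AVC. VC = 70Q - 14Q^2 + Q^3, so AVC = 70 - 14Q + Q^2.
dAVC/dQ = -14 + 2Q = 0 gives Q = 7. min AVC = 70 - 14·7 + 7^2 = 21.
The firm shuts down for any P below $21.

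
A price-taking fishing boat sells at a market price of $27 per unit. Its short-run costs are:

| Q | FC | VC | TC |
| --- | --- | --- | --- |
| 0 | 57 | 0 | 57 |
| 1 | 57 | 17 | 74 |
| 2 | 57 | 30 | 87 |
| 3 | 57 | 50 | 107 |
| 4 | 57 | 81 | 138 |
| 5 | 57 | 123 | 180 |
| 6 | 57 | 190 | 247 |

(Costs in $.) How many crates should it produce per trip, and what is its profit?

Q = 3; profit = -$26

Profit at each row (π = 27Q − TC): Q=0: -57; Q=1: -47; Q=2: -33; Q=3: -26; Q=4: -30; Q=5: -45; Q=6: -85.
Profit is maximized at Q = 3. AVC there is 50/3 = $16.67 ≤ P, so producing beats shutting down (which would give -$57).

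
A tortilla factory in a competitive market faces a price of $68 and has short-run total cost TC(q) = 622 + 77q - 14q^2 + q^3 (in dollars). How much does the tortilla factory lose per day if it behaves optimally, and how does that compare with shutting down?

Profit = -$298 at q = 9

AVC = 77 - 14q + q^2 has its minimum $28 at q = 7; price $68 clears that bar, so the firm operates.
MC = 77 - 28q + 3q^2. Setting P = MC and taking the root on the rising branch gives q* = 9.
TR = 68·9 = 612. TC = 622 + 288 = 910. Profit = 612 − 910 = -$298.
Shutting down would mean losing the fixed cost of $622, so operating at a loss of $298 is better by $324.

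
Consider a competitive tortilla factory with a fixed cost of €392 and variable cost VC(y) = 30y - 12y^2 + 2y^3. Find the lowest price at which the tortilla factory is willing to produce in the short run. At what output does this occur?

The shutdown price is the minimum of AVC. VC = 30y - 12y^2 + 2y^3, so AVC = 30 - 12y + 2y^2.
dAVC/dy = -12 + 4y = 0 gives y = 3. min AVC = 30 - 12·3 + 2·3^2 = 12.
So the shutdown price is €12.

€12 per unit, at y = 3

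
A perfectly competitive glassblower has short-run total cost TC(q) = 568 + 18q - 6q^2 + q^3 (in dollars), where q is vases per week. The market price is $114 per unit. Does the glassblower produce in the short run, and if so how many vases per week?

Produce at q = 8

Variable cost is VC = 18q - 6q^2 + q^3, so AVC = VC/q = 18 - 6q + q^2 and MC = dTC/dq = 18 - 12q + 3q^2.
AVC hits its minimum where MC = AVC, at q = 3, giving min AVC = 18 - 6·3 + 3^2 = $9.
Since P = $114 ≥ min AVC = $9, price covers variable cost and the firm should produce.
P = MC gives -96 - 12q + 3q^2 = 0, with roots -4 and 8. Take the larger (rising MC): q* = 8.
Check: AVC at q = 8 is $34 ≤ P, so revenue covers variable cost.
Profit = P·q − TC = 114·8 − 840 = $72.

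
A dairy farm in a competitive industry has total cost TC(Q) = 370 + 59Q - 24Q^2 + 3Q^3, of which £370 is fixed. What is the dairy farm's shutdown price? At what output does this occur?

The shutdown price is the minimum of AVC. VC = 59Q - 24Q^2 + 3Q^3, so AVC = 59 - 24Q + 3Q^2.
dAVC/dQ = -24 + 6Q = 0 gives Q = 4. min AVC = 59 - 24·4 + 3·4^2 = 11.
For P < £11 the firm produces nothing.

£11 per unit, at Q = 4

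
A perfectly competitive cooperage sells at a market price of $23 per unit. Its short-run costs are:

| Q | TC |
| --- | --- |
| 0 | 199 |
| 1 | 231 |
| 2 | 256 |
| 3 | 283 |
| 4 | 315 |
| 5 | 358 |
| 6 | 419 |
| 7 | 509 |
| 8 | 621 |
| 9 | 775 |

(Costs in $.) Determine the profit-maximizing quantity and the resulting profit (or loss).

Profit at each row (π = 23Q − TC): Q=0: -199; Q=1: -208; Q=2: -210; Q=3: -214; Q=4: -223; Q=5: -243; Q=6: -281; Q=7: -348; Q=8: -437; Q=9: -568.
Profit is highest at Q = 0. Equivalently, the lowest AVC in the table is 84/3 ≈ $28 at Q = 3, and P = $23 falls below it — price never covers variable cost, so the firm shuts down and loses only its fixed cost.

Q = 0 (shut down); profit = -$199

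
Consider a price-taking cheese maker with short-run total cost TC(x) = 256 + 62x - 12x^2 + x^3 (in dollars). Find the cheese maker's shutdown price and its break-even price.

Shutdown price = min AVC. AVC = 62 - 12x + x^2, with vertex at x = 6 and minimum $26.
ATC = 256/x + 62 - 12x + x^2. Setting dATC/dx = −256/x^2 − 12 + 2x = 0 gives x = 8 (since 2·8^3 − 12·8^2 = 256).
min ATC = 256/8 + 62 − 12·8 + 8^2 = $62. That is the break-even price.
Between these two prices the firm operates at a loss; above $62 it earns a profit.

Shutdown price = $26; break-even price = $62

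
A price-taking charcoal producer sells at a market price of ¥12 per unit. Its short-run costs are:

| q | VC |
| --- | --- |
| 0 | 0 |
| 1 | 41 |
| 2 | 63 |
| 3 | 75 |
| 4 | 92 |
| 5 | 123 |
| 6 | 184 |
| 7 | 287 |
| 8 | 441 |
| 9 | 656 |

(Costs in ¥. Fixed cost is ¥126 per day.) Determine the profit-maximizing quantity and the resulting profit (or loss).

q = 0 (shut down); profit = -¥126

Compute π = P·q − TC at each output: q=0: -126; q=1: -155; q=2: -165; q=3: -165; q=4: -170; q=5: -189; q=6: -238; q=7: -329; q=8: -471; q=9: -674.
Profit is highest at q = 0. Equivalently, the lowest AVC in the table is 92/4 ≈ ¥23 at q = 4, and P = ¥12 falls below it — price never covers variable cost, so the firm shuts down and loses only its fixed cost.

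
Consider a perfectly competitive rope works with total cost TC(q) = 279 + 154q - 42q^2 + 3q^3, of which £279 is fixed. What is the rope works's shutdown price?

£7 per unit

The shutdown price is the minimum of AVC. VC = 154q - 42q^2 + 3q^3, so AVC = 154 - 42q + 3q^2.
dAVC/dq = -42 + 6q = 0 gives q = 7. min AVC = 154 - 42·7 + 3·7^2 = 7.
So the shutdown price is £7.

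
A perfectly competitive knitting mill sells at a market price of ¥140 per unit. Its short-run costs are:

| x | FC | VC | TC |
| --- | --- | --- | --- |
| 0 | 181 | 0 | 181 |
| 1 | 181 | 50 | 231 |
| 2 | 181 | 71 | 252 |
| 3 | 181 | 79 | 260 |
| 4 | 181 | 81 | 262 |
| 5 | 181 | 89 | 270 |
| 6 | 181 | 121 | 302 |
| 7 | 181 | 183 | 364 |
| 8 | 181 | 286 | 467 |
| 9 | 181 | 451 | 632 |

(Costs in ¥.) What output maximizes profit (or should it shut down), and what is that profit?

Tabulate TR − TC: x=0: -181; x=1: -91; x=2: 28; x=3: 160; x=4: 298; x=5: 430; x=6: 538; x=7: 616; x=8: 653; x=9: 628.
Profit is maximized at x = 8. AVC there is 286/8 = ¥35.75 ≤ P, so producing beats shutting down (which would give -¥181).

x = 8; profit = ¥653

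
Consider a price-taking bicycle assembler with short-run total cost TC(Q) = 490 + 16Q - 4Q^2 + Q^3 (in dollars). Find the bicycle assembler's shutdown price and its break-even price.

Shutdown price = $12; break-even price = $107

AVC = 16 - 4Q + Q^2; minimized at Q = 2, giving min AVC = $12. That is the shutdown price.
ATC = 490/Q + 16 - 4Q + Q^2. Setting dATC/dQ = −490/Q^2 − 4 + 2Q = 0 gives Q = 7 (since 2·7^3 − 4·7^2 = 490).
min ATC = 490/7 + 16 − 4·7 + 7^2 = $107. That is the break-even price.
Between these two prices the firm operates at a loss; above $107 it earns a profit.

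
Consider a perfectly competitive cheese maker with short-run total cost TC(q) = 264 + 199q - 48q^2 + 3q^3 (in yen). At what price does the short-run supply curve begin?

¥7 per unit

Short-run supply begins at min AVC. From VC = 199q - 48q^2 + 3q^3, AVC = 199 - 48q + 3q^2.
At the minimum of AVC, MC = AVC. MC = 199 - 96q + 9q^2; setting MC = AVC gives 6q^2 - 48q = 0, so q = 8. min AVC = 7.
For P < ¥7 the firm produces nothing.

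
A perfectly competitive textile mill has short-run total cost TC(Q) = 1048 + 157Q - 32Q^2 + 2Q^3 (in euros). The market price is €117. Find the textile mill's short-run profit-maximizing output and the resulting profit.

AVC = 157 - 32Q + 2Q^2 has its minimum €29 at Q = 8; price €117 clears that bar, so the firm operates.
With MC = 157 - 64Q + 6Q^2, P = MC on the upward-sloping part at Q* = 10.
TR = 117·10 = 1170. TC = 1048 + 370 = 1418. Profit = 1170 − 1418 = -€248.
By producing, the firm covers all variable cost plus €800 of fixed cost; shutting down would lose the full €1048.

Profit = -€248 at Q = 10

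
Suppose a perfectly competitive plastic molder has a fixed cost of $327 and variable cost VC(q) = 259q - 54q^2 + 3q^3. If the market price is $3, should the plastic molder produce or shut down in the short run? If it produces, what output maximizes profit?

Variable cost is VC = 259q - 54q^2 + 3q^3, so AVC = VC/q = 259 - 54q + 3q^2 and MC = dTC/dq = 259 - 108q + 9q^2.
The AVC parabola has its vertex at q = 54/6 = 9, where AVC = 259 - 54·9 + 3·9^2 = $16.
P = $3 lies below min AVC = $16; no output level covers variable cost.
Best response: produce nothing and absorb the $327 fixed cost.

Shut down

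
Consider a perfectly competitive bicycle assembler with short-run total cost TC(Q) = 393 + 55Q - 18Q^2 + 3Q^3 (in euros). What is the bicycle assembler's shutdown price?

€28 per unit

Short-run supply begins at min AVC. From VC = 55Q - 18Q^2 + 3Q^3, AVC = 55 - 18Q + 3Q^2.
At the minimum of AVC, MC = AVC. MC = 55 - 36Q + 9Q^2; setting MC = AVC gives 6Q^2 - 18Q = 0, so Q = 3. min AVC = 28.
So the shutdown price is €28.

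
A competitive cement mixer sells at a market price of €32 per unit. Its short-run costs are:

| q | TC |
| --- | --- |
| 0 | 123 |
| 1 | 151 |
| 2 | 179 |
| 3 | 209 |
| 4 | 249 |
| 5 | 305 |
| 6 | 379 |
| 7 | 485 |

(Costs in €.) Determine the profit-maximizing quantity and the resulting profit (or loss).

Tabulate TR − TC: q=0: -123; q=1: -119; q=2: -115; q=3: -113; q=4: -121; q=5: -145; q=6: -187; q=7: -261.
Profit is maximized at q = 3. AVC there is 86/3 = €28.67 ≤ P, so producing beats shutting down (which would give -€123).

q = 3; profit = -€113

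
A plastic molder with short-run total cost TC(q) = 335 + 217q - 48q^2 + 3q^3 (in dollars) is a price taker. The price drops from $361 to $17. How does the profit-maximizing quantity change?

MC = 217 - 96q + 9q^2; the shutdown threshold is min AVC = $25 (at q = 8).
With P = $361 above the shutdown price, P = MC gives q = 12.
At P = $17 < min AVC = $25, price no longer covers variable cost at any output, so the firm shuts down: q = 0.

Output falls from 12 to 0 (the firm shuts down)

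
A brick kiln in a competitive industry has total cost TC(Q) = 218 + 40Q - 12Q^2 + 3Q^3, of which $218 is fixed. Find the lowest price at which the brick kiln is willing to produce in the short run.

Short-run supply begins at min AVC. From VC = 40Q - 12Q^2 + 3Q^3, AVC = 40 - 12Q + 3Q^2.
dAVC/dQ = -12 + 6Q = 0 gives Q = 2. min AVC = 40 - 12·2 + 3·2^2 = 28.
So the shutdown price is $28.

$28 per unit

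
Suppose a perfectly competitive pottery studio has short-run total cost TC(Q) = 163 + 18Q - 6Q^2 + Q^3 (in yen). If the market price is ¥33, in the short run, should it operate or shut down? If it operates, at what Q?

From TC, MC = TC'(Q) = 18 - 12Q + 3Q^2 and AVC = VC/Q = 18 - 6Q + Q^2.
AVC hits its minimum where MC = AVC, at Q = 3, giving min AVC = 18 - 6·3 + 3^2 = ¥9.
P = ¥33 exceeds min AVC = ¥9, so the firm stays open.
Solving P = MC: -15 - 12Q + 3Q^2 = 0 ⇒ Q = -1 or 5. On the upward-sloping branch, Q* = 5.
Check: AVC at Q = 5 is ¥13 ≤ P, so revenue covers variable cost.
Profit = P·Q − TC = 33·5 − 228 = -¥63, a loss, but smaller than the ¥163 fixed cost the firm would lose by shutting down.

Produce at Q = 5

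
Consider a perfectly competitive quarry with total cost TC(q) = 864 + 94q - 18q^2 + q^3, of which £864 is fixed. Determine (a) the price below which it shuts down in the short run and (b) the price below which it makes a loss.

AVC = 94 - 18q + q^2; minimized at q = 9, giving min AVC = £13. That is the shutdown price.
ATC = 864/q + 94 - 18q + q^2. Setting dATC/dq = −864/q^2 − 18 + 2q = 0 gives q = 12 (since 2·12^3 − 18·12^2 = 864).
min ATC = 864/12 + 94 − 18·12 + 12^2 = £94. That is the break-even price.
Between these two prices the firm operates at a loss; above £94 it earns a profit.

Shutdown price = £13; break-even price = £94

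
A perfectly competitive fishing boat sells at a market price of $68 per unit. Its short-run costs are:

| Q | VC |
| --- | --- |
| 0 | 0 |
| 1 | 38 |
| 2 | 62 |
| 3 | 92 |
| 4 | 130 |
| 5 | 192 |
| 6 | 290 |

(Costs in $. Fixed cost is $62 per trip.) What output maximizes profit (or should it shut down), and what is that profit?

Q = 5; profit = $86

Compute π = P·Q − TC at each output: Q=0: -62; Q=1: -32; Q=2: 12; Q=3: 50; Q=4: 80; Q=5: 86; Q=6: 56.
Profit is maximized at Q = 5. AVC there is 192/5 = $38.40 ≤ P, so producing beats shutting down (which would give -$62).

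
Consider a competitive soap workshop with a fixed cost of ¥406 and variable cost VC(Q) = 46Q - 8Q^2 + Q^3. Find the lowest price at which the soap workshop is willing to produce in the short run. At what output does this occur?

¥30 per unit, at Q = 4

The shutdown price is the minimum of AVC. VC = 46Q - 8Q^2 + Q^3, so AVC = 46 - 8Q + Q^2.
At the minimum of AVC, MC = AVC. MC = 46 - 16Q + 3Q^2; setting MC = AVC gives 2Q^2 - 8Q = 0, so Q = 4. min AVC = 30.
So the shutdown price is ¥30.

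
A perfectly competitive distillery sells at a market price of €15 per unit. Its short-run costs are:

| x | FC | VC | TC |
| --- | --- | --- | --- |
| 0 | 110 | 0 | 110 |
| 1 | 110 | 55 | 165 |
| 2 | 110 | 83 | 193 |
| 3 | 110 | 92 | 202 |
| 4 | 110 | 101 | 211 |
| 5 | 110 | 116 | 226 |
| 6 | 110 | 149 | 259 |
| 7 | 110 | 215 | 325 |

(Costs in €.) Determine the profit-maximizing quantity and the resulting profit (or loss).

x = 0 (shut down); profit = -€110

Tabulate TR − TC: x=0: -110; x=1: -150; x=2: -163; x=3: -157; x=4: -151; x=5: -151; x=6: -169; x=7: -220.
Profit is highest at x = 0. Equivalently, the lowest AVC in the table is 116/5 ≈ €23.20 at x = 5, and P = €15 falls below it — price never covers variable cost, so the firm shuts down and loses only its fixed cost.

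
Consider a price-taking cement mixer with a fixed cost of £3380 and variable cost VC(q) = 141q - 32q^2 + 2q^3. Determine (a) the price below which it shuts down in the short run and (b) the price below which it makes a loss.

Shutdown price = £13; break-even price = £323

AVC = 141 - 32q + 2q^2; minimized at q = 8, giving min AVC = £13. That is the shutdown price.
ATC = 3380/q + 141 - 32q + 2q^2. Setting dATC/dq = −3380/q^2 − 32 + 4q = 0 gives q = 13 (since 4·13^3 − 32·13^2 = 3380).
min ATC = 3380/13 + 141 − 32·13 + 2·13^2 = £323. That is the break-even price.
For £13 ≤ P < £323 the firm produces at a loss; below £13 it shuts down.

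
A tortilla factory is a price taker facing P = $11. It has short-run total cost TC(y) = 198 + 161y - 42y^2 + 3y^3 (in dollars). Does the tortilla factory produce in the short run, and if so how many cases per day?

Strip out fixed cost: VC = 161y - 42y^2 + 3y^3. Then AVC = 161 - 42y + 3y^2 and MC = 161 - 84y + 9y^2.
AVC hits its minimum where MC = AVC, at y = 7, giving min AVC = 161 - 42·7 + 3·7^2 = $14.
P = $11 lies below min AVC = $14; no output level covers variable cost.
The firm minimizes its loss by shutting down and losing only its fixed cost of $198.

Shut down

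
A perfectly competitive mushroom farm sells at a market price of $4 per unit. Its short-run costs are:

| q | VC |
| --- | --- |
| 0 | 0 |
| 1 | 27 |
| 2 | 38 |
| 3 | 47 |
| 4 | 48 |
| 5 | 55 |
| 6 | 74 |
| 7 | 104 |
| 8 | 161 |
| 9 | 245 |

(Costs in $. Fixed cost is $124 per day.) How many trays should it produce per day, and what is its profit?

q = 0 (shut down); profit = -$124

Tabulate TR − TC: q=0: -124; q=1: -147; q=2: -154; q=3: -159; q=4: -156; q=5: -159; q=6: -174; q=7: -200; q=8: -253; q=9: -333.
Profit is highest at q = 0. Equivalently, the lowest AVC in the table is 55/5 ≈ $11 at q = 5, and P = $4 falls below it — price never covers variable cost, so the firm shuts down and loses only its fixed cost.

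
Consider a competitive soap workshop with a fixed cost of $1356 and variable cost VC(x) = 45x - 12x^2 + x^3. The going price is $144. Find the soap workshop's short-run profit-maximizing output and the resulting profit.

Profit = -$146 at x = 11

AVC = 45 - 12x + x^2; min AVC = $9 at x = 6. Since P = $144 ≥ min AVC, the firm produces.
MC = 45 - 24x + 3x^2. Setting P = MC and taking the root on the rising branch gives x* = 11.
TR = 144·11 = 1584. TC = 1356 + 374 = 1730. Profit = 1584 − 1730 = -$146.
Shutting down would mean losing the fixed cost of $1356, so operating at a loss of $146 is better by $1210.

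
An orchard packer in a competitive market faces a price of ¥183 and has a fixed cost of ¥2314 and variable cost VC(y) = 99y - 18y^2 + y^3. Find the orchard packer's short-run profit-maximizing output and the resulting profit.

Profit = -¥354 at y = 14

AVC = 99 - 18y + y^2; min AVC = ¥18 at y = 9. Since P = ¥183 ≥ min AVC, the firm produces.
With MC = 99 - 36y + 3y^2, P = MC on the upward-sloping part at y* = 14.
TR = 183·14 = 2562. TC = 2314 + 602 = 2916. Profit = 2562 − 2916 = -¥354.
By producing, the firm covers all variable cost plus ¥1960 of fixed cost; shutting down would lose the full ¥2314.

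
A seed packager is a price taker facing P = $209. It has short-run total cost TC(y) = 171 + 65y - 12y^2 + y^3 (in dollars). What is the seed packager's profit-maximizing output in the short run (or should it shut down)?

Strip out fixed cost: VC = 65y - 12y^2 + y^3. Then AVC = 65 - 12y + y^2 and MC = 65 - 24y + 3y^2.
The AVC parabola has its vertex at y = 12/2 = 6, where AVC = 65 - 12·6 + 6^2 = $29.
Because $209 ≥ $29, revenue can cover variable cost; the firm operates.
Set P = MC: 209 = 65 - 24y + 3y^2 → -144 - 24y + 3y^2 = 0. The roots are y = -4 and y = 12; the profit-maximizing output is on the rising part of MC, so y* = 12.
Check: AVC at y = 12 is $65 ≤ P, so revenue covers variable cost.
Profit = P·y − TC = 209·12 − 951 = $1557.

Produce at y = 12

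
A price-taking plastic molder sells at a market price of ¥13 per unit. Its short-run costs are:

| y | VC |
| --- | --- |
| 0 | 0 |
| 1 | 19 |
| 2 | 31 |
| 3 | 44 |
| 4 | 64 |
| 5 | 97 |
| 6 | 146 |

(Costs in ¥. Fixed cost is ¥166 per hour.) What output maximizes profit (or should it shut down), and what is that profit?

Tabulate TR − TC: y=0: -166; y=1: -172; y=2: -171; y=3: -171; y=4: -178; y=5: -198; y=6: -234.
Profit is highest at y = 0. Equivalently, the lowest AVC in the table is 44/3 ≈ ¥14.67 at y = 3, and P = ¥13 falls below it — price never covers variable cost, so the firm shuts down and loses only its fixed cost.

y = 0 (shut down); profit = -¥166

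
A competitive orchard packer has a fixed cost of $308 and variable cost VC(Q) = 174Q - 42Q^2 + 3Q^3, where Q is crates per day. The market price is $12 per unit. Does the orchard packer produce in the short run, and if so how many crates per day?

Variable cost is VC = 174Q - 42Q^2 + 3Q^3, so AVC = VC/Q = 174 - 42Q + 3Q^2 and MC = dTC/dQ = 174 - 84Q + 9Q^2.
AVC is minimized where dAVC/dQ = -42 + 6Q = 0, at Q = 7; min AVC = 174 - 42·7 + 3·7^2 = $27.
Since P = $12 < min AVC = $27, price fails to cover variable cost at any output.
Shutting down limits the loss to fixed cost, $308.

Shut down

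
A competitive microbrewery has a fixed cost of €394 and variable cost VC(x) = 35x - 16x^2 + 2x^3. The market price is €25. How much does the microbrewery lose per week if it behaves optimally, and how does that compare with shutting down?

Profit = -€294 at x = 5

AVC = 35 - 16x + 2x^2; min AVC = €3 at x = 4. Since P = €25 ≥ min AVC, the firm produces.
With MC = 35 - 32x + 6x^2, P = MC on the upward-sloping part at x* = 5.
TR = 25·5 = 125. TC = 394 + 25 = 419. Profit = 125 − 419 = -€294.
By producing, the firm covers all variable cost plus €100 of fixed cost; shutting down would lose the full €394.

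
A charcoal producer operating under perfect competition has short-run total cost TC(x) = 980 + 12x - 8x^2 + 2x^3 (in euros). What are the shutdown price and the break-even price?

Shutdown price = min AVC. AVC = 12 - 8x + 2x^2, with vertex at x = 2 and minimum €4.
ATC = 980/x + 12 - 8x + 2x^2. Setting dATC/dx = −980/x^2 − 8 + 4x = 0 gives x = 7 (since 4·7^3 − 8·7^2 = 980).
min ATC = 980/7 + 12 − 8·7 + 2·7^2 = €194. That is the break-even price.
For €4 ≤ P < €194 the firm produces at a loss; below €4 it shuts down.

Shutdown price = €4; break-even price = €194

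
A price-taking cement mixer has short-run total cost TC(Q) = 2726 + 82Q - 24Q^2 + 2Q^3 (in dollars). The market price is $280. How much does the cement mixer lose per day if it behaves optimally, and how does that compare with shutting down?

Profit = -$306 at Q = 11

AVC = 82 - 24Q + 2Q^2; min AVC = $10 at Q = 6. Since P = $280 ≥ min AVC, the firm produces.
MC = 82 - 48Q + 6Q^2. Setting P = MC and taking the root on the rising branch gives Q* = 11.
TR = 280·11 = 3080. TC = 2726 + 660 = 3386. Profit = 3080 − 3386 = -$306.
That loss of $306 beats the $2726 the firm would lose by shutting down; producing recovers $2420 of fixed cost.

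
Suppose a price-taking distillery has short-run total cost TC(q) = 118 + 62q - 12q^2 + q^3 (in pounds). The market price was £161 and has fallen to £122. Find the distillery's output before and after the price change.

AVC = 62 - 12q + q^2, minimized at q = 6 where min AVC = £26. MC = 62 - 24q + 3q^2.
At P = £161 ≥ min AVC, set P = MC on the rising branch: q = 11.
At P = £122 ≥ min AVC, set P = MC: q = 10. The firm stays open but cuts output.

Output falls from 11 to 10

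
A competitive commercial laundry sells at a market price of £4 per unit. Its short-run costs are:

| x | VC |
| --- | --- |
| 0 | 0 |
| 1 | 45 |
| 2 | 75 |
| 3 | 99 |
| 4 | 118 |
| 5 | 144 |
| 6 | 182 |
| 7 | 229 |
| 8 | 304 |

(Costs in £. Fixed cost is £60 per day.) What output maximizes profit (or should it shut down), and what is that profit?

x = 0 (shut down); profit = -£60

Compute π = P·x − TC at each output: x=0: -60; x=1: -101; x=2: -127; x=3: -147; x=4: -162; x=5: -184; x=6: -218; x=7: -261; x=8: -332.
Profit is highest at x = 0. Equivalently, the lowest AVC in the table is 144/5 ≈ £28.80 at x = 5, and P = £4 falls below it — price never covers variable cost, so the firm shuts down and loses only its fixed cost.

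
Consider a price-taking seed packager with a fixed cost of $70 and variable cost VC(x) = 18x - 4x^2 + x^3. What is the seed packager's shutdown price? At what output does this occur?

The firm shuts down when price falls below the minimum of average variable cost. AVC = VC/x = 18 - 4x + x^2.
dAVC/dx = -4 + 2x = 0 gives x = 2. min AVC = 18 - 4·2 + 2^2 = 14.
So the shutdown price is $14.

$14 per unit, at x = 2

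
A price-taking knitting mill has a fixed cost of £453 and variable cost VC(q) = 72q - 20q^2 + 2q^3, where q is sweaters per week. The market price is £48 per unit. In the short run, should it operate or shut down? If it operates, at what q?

Variable cost is VC = 72q - 20q^2 + 2q^3, so AVC = VC/q = 72 - 20q + 2q^2 and MC = dTC/dq = 72 - 40q + 6q^2.
AVC is minimized where dAVC/dq = -20 + 4q = 0, at q = 5; min AVC = 72 - 20·5 + 2·5^2 = £22.
P = £48 exceeds min AVC = £22, so the firm stays open.
Solving P = MC: 24 - 40q + 6q^2 = 0 ⇒ q = 2/3 or 6. On the upward-sloping branch, q* = 6.
Check: AVC at q = 6 is £24 ≤ P, so revenue covers variable cost.
Profit = P·q − TC = 48·6 − 597 = -£309, a loss, but smaller than the £453 fixed cost the firm would lose by shutting down.

Produce at q = 6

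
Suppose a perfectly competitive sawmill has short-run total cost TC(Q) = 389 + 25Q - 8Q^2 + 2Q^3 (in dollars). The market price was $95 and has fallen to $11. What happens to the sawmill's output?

Output falls from 5 to 0 (the firm shuts down)

AVC = 25 - 8Q + 2Q^2, minimized at Q = 2 where min AVC = $17. MC = 25 - 16Q + 6Q^2.
With P = $95 above the shutdown price, P = MC gives Q = 5.
At P = $11 < min AVC = $17, price no longer covers variable cost at any output, so the firm shuts down: Q = 0.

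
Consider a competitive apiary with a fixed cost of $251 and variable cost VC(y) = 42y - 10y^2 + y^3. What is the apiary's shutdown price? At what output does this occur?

$17 per unit, at y = 5

The firm shuts down when price falls below the minimum of average variable cost. AVC = VC/y = 42 - 10y + y^2.
dAVC/dy = -10 + 2y = 0 gives y = 5. min AVC = 42 - 10·5 + 5^2 = 17.
So the shutdown price is $17.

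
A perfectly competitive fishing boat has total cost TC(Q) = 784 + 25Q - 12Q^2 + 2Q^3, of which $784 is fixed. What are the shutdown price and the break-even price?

AVC = 25 - 12Q + 2Q^2; minimized at Q = 3, giving min AVC = $7. That is the shutdown price.
ATC = 784/Q + 25 - 12Q + 2Q^2. Setting dATC/dQ = −784/Q^2 − 12 + 4Q = 0 gives Q = 7 (since 4·7^3 − 12·7^2 = 784).
min ATC = 784/7 + 25 − 12·7 + 2·7^2 = $151. That is the break-even price.
Between these two prices the firm operates at a loss; above $151 it earns a profit.

Shutdown price = $7; break-even price = $151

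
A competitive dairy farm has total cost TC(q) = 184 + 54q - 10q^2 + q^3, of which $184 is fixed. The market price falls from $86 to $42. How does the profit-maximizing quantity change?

MC = 54 - 20q + 3q^2; the shutdown threshold is min AVC = $29 (at q = 5).
At P = $86 ≥ min AVC, set P = MC on the rising branch: q = 8.
At P = $42 ≥ min AVC, set P = MC: q = 6. The firm stays open but cuts output.

Output falls from 8 to 6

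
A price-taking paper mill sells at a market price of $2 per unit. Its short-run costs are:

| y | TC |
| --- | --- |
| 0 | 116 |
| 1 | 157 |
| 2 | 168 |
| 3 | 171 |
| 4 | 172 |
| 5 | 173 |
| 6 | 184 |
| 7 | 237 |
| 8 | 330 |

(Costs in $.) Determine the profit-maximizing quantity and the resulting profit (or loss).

Profit at each row (π = 2y − TC): y=0: -116; y=1: -155; y=2: -164; y=3: -165; y=4: -164; y=5: -163; y=6: -172; y=7: -223; y=8: -314.
Profit is highest at y = 0. Equivalently, the lowest AVC in the table is 68/6 ≈ $11.33 at y = 6, and P = $2 falls below it — price never covers variable cost, so the firm shuts down and loses only its fixed cost.

y = 0 (shut down); profit = -$116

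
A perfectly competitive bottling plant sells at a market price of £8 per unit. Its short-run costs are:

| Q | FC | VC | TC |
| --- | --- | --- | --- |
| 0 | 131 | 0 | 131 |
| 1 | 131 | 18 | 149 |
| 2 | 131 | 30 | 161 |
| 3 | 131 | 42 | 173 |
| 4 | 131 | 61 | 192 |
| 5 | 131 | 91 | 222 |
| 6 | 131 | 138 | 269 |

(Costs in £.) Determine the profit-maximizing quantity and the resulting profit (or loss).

Tabulate TR − TC: Q=0: -131; Q=1: -141; Q=2: -145; Q=3: -149; Q=4: -160; Q=5: -182; Q=6: -221.
Profit is highest at Q = 0. Equivalently, the lowest AVC in the table is 42/3 ≈ £14 at Q = 3, and P = £8 falls below it — price never covers variable cost, so the firm shuts down and loses only its fixed cost.

Q = 0 (shut down); profit = -£131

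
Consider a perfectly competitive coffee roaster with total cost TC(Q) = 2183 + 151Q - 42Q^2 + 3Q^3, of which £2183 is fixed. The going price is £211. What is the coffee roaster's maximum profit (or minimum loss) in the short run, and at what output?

Profit = -£383 at Q = 10

AVC = 151 - 42Q + 3Q^2 has its minimum £4 at Q = 7; price £211 clears that bar, so the firm operates.
MC = 151 - 84Q + 9Q^2. Setting P = MC and taking the root on the rising branch gives Q* = 10.
TR = 211·10 = 2110. TC = 2183 + 310 = 2493. Profit = 2110 − 2493 = -£383.
By producing, the firm covers all variable cost plus £1800 of fixed cost; shutting down would lose the full £2183.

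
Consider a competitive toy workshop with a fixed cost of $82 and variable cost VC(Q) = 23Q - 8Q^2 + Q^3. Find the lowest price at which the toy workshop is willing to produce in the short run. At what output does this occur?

The firm shuts down when price falls below the minimum of average variable cost. AVC = VC/Q = 23 - 8Q + Q^2.
At the minimum of AVC, MC = AVC. MC = 23 - 16Q + 3Q^2; setting MC = AVC gives 2Q^2 - 8Q = 0, so Q = 4. min AVC = 7.
So the shutdown price is $7.

$7 per unit, at Q = 4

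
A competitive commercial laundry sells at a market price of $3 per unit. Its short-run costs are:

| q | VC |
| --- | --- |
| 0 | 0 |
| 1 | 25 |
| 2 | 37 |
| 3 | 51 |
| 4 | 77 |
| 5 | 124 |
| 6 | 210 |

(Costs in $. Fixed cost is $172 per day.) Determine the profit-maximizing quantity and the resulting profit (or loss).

Compute π = P·q − TC at each output: q=0: -172; q=1: -194; q=2: -203; q=3: -214; q=4: -237; q=5: -281; q=6: -364.
Profit is highest at q = 0. Equivalently, the lowest AVC in the table is 51/3 ≈ $17 at q = 3, and P = $3 falls below it — price never covers variable cost, so the firm shuts down and loses only its fixed cost.

q = 0 (shut down); profit = -$172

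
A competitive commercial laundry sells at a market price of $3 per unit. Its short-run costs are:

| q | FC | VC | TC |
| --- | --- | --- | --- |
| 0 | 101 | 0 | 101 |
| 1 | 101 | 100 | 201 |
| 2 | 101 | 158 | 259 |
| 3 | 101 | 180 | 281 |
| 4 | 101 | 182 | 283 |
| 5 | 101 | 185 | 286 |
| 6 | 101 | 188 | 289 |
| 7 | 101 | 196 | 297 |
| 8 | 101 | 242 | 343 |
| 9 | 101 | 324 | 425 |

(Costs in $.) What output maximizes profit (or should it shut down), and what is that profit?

q = 0 (shut down); profit = -$101

Tabulate TR − TC: q=0: -101; q=1: -198; q=2: -253; q=3: -272; q=4: -271; q=5: -271; q=6: -271; q=7: -276; q=8: -319; q=9: -398.
Profit is highest at q = 0. Equivalently, the lowest AVC in the table is 196/7 ≈ $28 at q = 7, and P = $3 falls below it — price never covers variable cost, so the firm shuts down and loses only its fixed cost.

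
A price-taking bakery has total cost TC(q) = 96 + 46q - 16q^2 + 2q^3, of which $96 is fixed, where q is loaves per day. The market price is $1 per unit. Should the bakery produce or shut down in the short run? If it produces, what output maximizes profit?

Strip out fixed cost: VC = 46q - 16q^2 + 2q^3. Then AVC = 46 - 16q + 2q^2 and MC = 46 - 32q + 6q^2.
AVC is minimized where dAVC/dq = -16 + 4q = 0, at q = 4; min AVC = 46 - 16·4 + 2·4^2 = $14.
Since P = $1 < min AVC = $14, price fails to cover variable cost at any output.
Shutting down limits the loss to fixed cost, $96.

Shut down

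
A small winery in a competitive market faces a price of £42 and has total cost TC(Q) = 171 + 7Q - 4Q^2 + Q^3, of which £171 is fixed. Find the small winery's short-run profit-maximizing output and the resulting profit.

AVC = 7 - 4Q + Q^2; min AVC = £3 at Q = 2. Since P = £42 ≥ min AVC, the firm produces.
MC = 7 - 8Q + 3Q^2. Setting P = MC and taking the root on the rising branch gives Q* = 5.
TR = 42·5 = 210. TC = 171 + 60 = 231. Profit = 210 − 231 = -£21.
By producing, the firm covers all variable cost plus £150 of fixed cost; shutting down would lose the full £171.

Profit = -£21 at Q = 5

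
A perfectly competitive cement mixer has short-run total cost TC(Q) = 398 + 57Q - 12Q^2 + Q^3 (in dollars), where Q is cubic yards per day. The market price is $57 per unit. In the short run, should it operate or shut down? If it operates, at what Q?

Produce at Q = 8

Variable cost is VC = 57Q - 12Q^2 + Q^3, so AVC = VC/Q = 57 - 12Q + Q^2 and MC = dTC/dQ = 57 - 24Q + 3Q^2.
AVC is minimized where dAVC/dQ = -12 + 2Q = 0, at Q = 6; min AVC = 57 - 12·6 + 6^2 = $21.
Since P = $57 ≥ min AVC = $21, price covers variable cost and the firm should produce.
Set P = MC: 57 = 57 - 24Q + 3Q^2 → -24Q + 3Q^2 = 0. The roots are Q = 0 and Q = 8; the profit-maximizing output is on the rising part of MC, so Q* = 8.
Check: AVC at Q = 8 is $25 ≤ P, so revenue covers variable cost.
Profit = P·Q − TC = 57·8 − 598 = -$142, a loss, but smaller than the $398 fixed cost the firm would lose by shutting down.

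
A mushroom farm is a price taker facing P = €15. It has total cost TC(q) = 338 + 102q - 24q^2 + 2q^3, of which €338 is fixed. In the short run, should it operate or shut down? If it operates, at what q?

Variable cost is VC = 102q - 24q^2 + 2q^3, so AVC = VC/q = 102 - 24q + 2q^2 and MC = dTC/dq = 102 - 48q + 6q^2.
AVC hits its minimum where MC = AVC, at q = 6, giving min AVC = 102 - 24·6 + 2·6^2 = €30.
With P < min AVC (€15 < €30), every unit sold adds to the loss.
Shutting down limits the loss to fixed cost, €338.

Shut down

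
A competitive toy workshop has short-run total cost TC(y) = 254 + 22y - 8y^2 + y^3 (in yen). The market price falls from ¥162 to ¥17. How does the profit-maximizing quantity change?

AVC = 22 - 8y + y^2, minimized at y = 4 where min AVC = ¥6. MC = 22 - 16y + 3y^2.
With P = ¥162 above the shutdown price, P = MC gives y = 10.
At P = ¥17 ≥ min AVC, set P = MC: y = 5. The firm stays open but cuts output.

Output falls from 10 to 5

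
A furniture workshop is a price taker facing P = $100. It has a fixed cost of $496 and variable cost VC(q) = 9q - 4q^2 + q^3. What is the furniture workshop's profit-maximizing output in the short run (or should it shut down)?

Produce at q = 7

From TC, MC = TC'(q) = 9 - 8q + 3q^2 and AVC = VC/q = 9 - 4q + q^2.
AVC is minimized where dAVC/dq = -4 + 2q = 0, at q = 2; min AVC = 9 - 4·2 + 2^2 = $5.
Because $100 ≥ $5, revenue can cover variable cost; the firm operates.
Set P = MC: 100 = 9 - 8q + 3q^2 → -91 - 8q + 3q^2 = 0. The roots are q = -13/3 and q = 7; the profit-maximizing output is on the rising part of MC, so q* = 7.
Check: AVC at q = 7 is $30 ≤ P, so revenue covers variable cost.
Profit = P·q − TC = 100·7 − 706 = -$6, a loss, but smaller than the $496 fixed cost the firm would lose by shutting down.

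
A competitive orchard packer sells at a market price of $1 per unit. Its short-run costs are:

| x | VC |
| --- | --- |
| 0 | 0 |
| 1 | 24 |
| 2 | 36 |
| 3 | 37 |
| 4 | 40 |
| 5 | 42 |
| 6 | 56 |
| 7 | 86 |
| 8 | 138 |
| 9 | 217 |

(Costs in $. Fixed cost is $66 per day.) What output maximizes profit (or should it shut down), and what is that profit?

Tabulate TR − TC: x=0: -66; x=1: -89; x=2: -100; x=3: -100; x=4: -102; x=5: -103; x=6: -116; x=7: -145; x=8: -196; x=9: -274.
Profit is highest at x = 0. Equivalently, the lowest AVC in the table is 42/5 ≈ $8.40 at x = 5, and P = $1 falls below it — price never covers variable cost, so the firm shuts down and loses only its fixed cost.

x = 0 (shut down); profit = -$66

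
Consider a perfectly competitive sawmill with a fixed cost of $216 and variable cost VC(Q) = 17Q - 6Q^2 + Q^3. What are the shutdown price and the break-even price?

Shutdown price = min AVC. AVC = 17 - 6Q + Q^2, with vertex at Q = 3 and minimum $8.
ATC = 216/Q + 17 - 6Q + Q^2. Setting dATC/dQ = −216/Q^2 − 6 + 2Q = 0 gives Q = 6 (since 2·6^3 − 6·6^2 = 216).
min ATC = 216/6 + 17 − 6·6 + 6^2 = $53. That is the break-even price.
Between these two prices the firm operates at a loss; above $53 it earns a profit.

Shutdown price = $8; break-even price = $53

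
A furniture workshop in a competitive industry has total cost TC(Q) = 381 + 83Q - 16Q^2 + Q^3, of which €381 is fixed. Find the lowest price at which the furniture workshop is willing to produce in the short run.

Short-run supply begins at min AVC. From VC = 83Q - 16Q^2 + Q^3, AVC = 83 - 16Q + Q^2.
dAVC/dQ = -16 + 2Q = 0 gives Q = 8. min AVC = 83 - 16·8 + 8^2 = 19.
The firm shuts down for any P below €19.

€19 per unit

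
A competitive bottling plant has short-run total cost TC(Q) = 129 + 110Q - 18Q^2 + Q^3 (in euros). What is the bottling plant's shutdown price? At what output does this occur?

€29 per unit, at Q = 9

The shutdown price is the minimum of AVC. VC = 110Q - 18Q^2 + Q^3, so AVC = 110 - 18Q + Q^2.
At the minimum of AVC, MC = AVC. MC = 110 - 36Q + 3Q^2; setting MC = AVC gives 2Q^2 - 18Q = 0, so Q = 9. min AVC = 29.
The firm shuts down for any P below €29.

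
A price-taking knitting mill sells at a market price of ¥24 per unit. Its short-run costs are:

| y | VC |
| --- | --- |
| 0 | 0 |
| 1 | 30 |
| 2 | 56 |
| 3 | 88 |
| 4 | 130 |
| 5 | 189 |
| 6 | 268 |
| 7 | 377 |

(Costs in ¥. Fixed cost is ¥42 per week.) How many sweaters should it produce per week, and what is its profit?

Tabulate TR − TC: y=0: -42; y=1: -48; y=2: -50; y=3: -58; y=4: -76; y=5: -111; y=6: -166; y=7: -251.
Profit is highest at y = 0. Equivalently, the lowest AVC in the table is 56/2 ≈ ¥28 at y = 2, and P = ¥24 falls below it — price never covers variable cost, so the firm shuts down and loses only its fixed cost.

y = 0 (shut down); profit = -¥42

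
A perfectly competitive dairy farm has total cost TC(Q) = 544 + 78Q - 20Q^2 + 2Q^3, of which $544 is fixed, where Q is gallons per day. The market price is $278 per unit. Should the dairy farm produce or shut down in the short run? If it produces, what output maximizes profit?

Produce at Q = 10

Strip out fixed cost: VC = 78Q - 20Q^2 + 2Q^3. Then AVC = 78 - 20Q + 2Q^2 and MC = 78 - 40Q + 6Q^2.
AVC hits its minimum where MC = AVC, at Q = 5, giving min AVC = 78 - 20·5 + 2·5^2 = $28.
Since P = $278 ≥ min AVC = $28, price covers variable cost and the firm should produce.
Solving P = MC: -200 - 40Q + 6Q^2 = 0 ⇒ Q = -10/3 or 10. On the upward-sloping branch, Q* = 10.
Check: AVC at Q = 10 is $78 ≤ P, so revenue covers variable cost.
Profit = P·Q − TC = 278·10 − 1324 = $1456.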